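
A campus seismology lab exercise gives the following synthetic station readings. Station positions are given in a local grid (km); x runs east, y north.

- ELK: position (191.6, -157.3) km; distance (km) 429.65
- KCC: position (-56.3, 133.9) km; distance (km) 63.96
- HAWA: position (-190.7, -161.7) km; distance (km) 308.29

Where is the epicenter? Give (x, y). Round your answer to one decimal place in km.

x ≈ -120.1 km, y ≈ 138.4 km

Circle about each station: (x − 191.6)² + (y + 157.3)² = 429.65²; (x + 56.3)² + (y − 133.9)² = 63.96²; (x + 190.7)² + (y + 161.7)² = 308.29².
Subtracting the ELK equation from the KCC and HAWA equations removes the quadratic terms:
-495.8 x + 582.4 y = 140153.29
-764.6 x − 8.8 y = 90615.93
Solving the 2×2 system: x ≈ -120.1, y ≈ 138.4 km.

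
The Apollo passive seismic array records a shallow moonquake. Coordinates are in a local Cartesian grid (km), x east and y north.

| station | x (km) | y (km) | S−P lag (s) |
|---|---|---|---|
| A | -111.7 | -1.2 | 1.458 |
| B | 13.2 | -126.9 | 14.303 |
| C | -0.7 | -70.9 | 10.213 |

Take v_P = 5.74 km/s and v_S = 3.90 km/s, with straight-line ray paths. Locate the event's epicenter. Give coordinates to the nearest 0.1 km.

Distance from S−P lag: d = Δt · v_P v_S / (v_P − v_S) = Δt · (5.74·3.90)/(5.74−3.90) ≈ 12.1663·Δt.
So d_A = 17.74, d_B = 174.01, d_C = 124.25 km.
Circle about each station: (x + 111.7)² + (y + 1.2)² = 17.74²; (x − 13.2)² + (y + 126.9)² = 174.01²; (x + 0.7)² + (y + 70.9)² = 124.25².
Subtracting the A equation from the B and C equations removes the quadratic terms:
249.8 x − 251.4 y = -26165.25
222.0 x − 139.4 y = -22574.38
Solving the 2×2 system: x ≈ -96.6, y ≈ 8.1 km.

x ≈ -96.6 km, y ≈ 8.1 km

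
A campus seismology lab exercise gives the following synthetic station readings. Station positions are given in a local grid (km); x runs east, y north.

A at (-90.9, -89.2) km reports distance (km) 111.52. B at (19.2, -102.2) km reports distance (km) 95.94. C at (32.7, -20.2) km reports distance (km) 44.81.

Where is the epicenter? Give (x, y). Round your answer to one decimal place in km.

Circle about each station: (x + 90.9)² + (y + 89.2)² = 111.52²; (x − 19.2)² + (y + 102.2)² = 95.94²; (x − 32.7)² + (y + 20.2)² = 44.81².
Subtracting the A equation from the B and C equations removes the quadratic terms:
220.2 x − 26.0 y = -2173.74
247.2 x + 138.0 y = -4313.35
Solving the 2×2 system: x ≈ -11.2, y ≈ -11.2 km.

-11.2 km east, -11.2 km north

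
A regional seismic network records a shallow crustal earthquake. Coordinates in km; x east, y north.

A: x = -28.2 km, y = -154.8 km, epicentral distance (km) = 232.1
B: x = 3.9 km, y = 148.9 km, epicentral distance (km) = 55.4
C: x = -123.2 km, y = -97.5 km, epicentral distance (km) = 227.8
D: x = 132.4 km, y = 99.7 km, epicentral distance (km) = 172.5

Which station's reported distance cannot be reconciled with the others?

Solve using three stations at a time. Using B, C, D (subtract circle equations pairwise → linear system) gives (x, y) ≈ (-39.5, 114.4).
Distances from that point to each station vs reported:
  A: calculated 269.4 vs reported 232.1 → residual 37.3 km
  B: calculated 55.5 vs reported 55.4 → residual 0.1 km
  C: calculated 227.8 vs reported 227.8 → residual 0.0 km
  D: calculated 172.5 vs reported 172.5 → residual 0.0 km
B, C, D are mutually consistent (residuals ≈ 0); A is off by 37.3 km.

A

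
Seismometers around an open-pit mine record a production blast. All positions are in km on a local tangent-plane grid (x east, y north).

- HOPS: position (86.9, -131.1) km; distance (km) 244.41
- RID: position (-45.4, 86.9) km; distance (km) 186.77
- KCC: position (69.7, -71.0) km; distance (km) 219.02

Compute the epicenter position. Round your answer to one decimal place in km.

(-149.3, -68.3)

Circle about each station: (x − 86.9)² + (y + 131.1)² = 244.41²; (x + 45.4)² + (y − 86.9)² = 186.77²; (x − 69.7)² + (y + 71.0)² = 219.02².
Subtracting pairs of circle equations eliminates x²+y² and gives linear equations (the radical axes):
-264.6 x + 436.0 y = 9727.17
-34.4 x + 120.2 y = -3073.24
Solving the 2×2 system: x ≈ -149.3, y ≈ -68.3 km.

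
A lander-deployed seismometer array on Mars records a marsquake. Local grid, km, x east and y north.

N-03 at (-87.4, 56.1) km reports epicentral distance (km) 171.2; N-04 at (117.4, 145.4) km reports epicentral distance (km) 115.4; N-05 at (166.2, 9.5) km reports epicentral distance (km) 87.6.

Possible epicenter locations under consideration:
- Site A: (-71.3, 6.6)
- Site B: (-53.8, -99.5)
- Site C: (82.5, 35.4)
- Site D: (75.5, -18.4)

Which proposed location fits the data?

For each candidate, compare |candidate − station| to the reported distance:
Site A: residuals N-03 119.1, N-04 118.9, N-05 149.9 → max 149.9 km
Site B: residuals N-03 12.0, N-04 183.4, N-05 157.9 → max 183.4 km
Site C: residuals N-03 0.0, N-04 0.0, N-05 0.0 → max 0.0 km
Site D: residuals N-03 7.9, N-04 53.7, N-05 7.3 → max 53.7 km
Only Site C has all residuals ≈ 0.

Site C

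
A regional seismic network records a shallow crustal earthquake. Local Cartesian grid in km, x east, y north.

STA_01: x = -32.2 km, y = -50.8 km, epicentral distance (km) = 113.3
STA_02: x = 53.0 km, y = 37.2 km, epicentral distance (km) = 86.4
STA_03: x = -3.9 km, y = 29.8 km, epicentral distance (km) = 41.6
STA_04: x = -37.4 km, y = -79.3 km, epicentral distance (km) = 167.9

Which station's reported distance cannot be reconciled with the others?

Solve using three stations at a time. Using STA_01, STA_02, STA_03 (subtract circle equations pairwise → linear system) gives (x, y) ≈ (-29.6, 62.5).
Distances from that point to each station vs reported:
  STA_01: calculated 113.3 vs reported 113.3 → residual 0.0 km
  STA_02: calculated 86.4 vs reported 86.4 → residual 0.0 km
  STA_03: calculated 41.6 vs reported 41.6 → residual 0.0 km
  STA_04: calculated 142.0 vs reported 167.9 → residual 25.9 km
STA_01, STA_02, STA_03 are mutually consistent (residuals ≈ 0); STA_04 is off by 25.9 km.

STA_04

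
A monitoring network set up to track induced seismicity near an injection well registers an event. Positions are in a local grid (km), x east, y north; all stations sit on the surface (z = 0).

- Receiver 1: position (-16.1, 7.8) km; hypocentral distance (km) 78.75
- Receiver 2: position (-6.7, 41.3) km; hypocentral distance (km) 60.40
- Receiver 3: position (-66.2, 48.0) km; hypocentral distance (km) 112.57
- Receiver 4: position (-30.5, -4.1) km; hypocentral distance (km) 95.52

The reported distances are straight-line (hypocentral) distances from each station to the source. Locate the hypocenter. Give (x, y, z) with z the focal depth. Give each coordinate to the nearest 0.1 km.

x ≈ 39.8 km, y ≈ 48.3 km, depth ≈ 37.9 km

Each station gives a sphere (x−x_i)² + (y−y_i)² + z² = d_i² (stations at z=0).
Subtracting the Receiver 1 sphere from Receiver 2 and Receiver 3: z² cancels, leaving linear equations in x and y:
18.8 x + 67.0 y = 3983.93
-100.2 x + 80.4 y = -104.05
Solving: x ≈ 39.791, y ≈ 48.296 km (keep extra digits for the depth step; rounded: 39.8, 48.3).
Then from the Receiver 1 sphere: z² = 78.75² − (x + 16.1)² − (y − 7.8)² with x = 39.791, y = 48.296, so z ≈ 37.919 ≈ 37.9 km.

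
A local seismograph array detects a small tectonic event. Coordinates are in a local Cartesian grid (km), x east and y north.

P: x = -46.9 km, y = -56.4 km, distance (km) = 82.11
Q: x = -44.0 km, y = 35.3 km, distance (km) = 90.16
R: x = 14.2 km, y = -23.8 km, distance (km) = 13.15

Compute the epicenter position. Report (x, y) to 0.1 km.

Circle about each station: (x + 46.9)² + (y + 56.4)² = 82.11²; (x + 44.0)² + (y − 35.3)² = 90.16²; (x − 14.2)² + (y + 23.8)² = 13.15².
Subtracting pairs of circle equations eliminates x²+y² and gives linear equations (the radical axes):
5.8 x + 183.4 y = -3585.25
122.2 x + 65.2 y = 1956.64
Solving the 2×2 system: x ≈ 26.9, y ≈ -20.4 km.
Check against P (with the unrounded x, y): √((x + 46.9)²+(y + 56.4)²) = 82.11 ≈ 82.11 km. ✓

x ≈ 26.9 km, y ≈ -20.4 km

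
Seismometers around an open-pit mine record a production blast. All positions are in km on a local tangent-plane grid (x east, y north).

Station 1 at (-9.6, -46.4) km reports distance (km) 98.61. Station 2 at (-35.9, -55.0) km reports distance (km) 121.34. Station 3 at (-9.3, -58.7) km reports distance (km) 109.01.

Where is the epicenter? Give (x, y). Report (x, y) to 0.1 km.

x ≈ 43.8 km, y ≈ 36.5 km

Circle about each station: (x + 9.6)² + (y + 46.4)² = 98.61²; (x + 35.9)² + (y + 55.0)² = 121.34²; (x + 9.3)² + (y + 58.7)² = 109.01².
Subtracting pairs of circle equations eliminates x²+y² and gives linear equations (the radical axes):
-52.6 x − 17.2 y = -2930.77
0.6 x − 24.6 y = -872.19
Solving the 2×2 system: x ≈ 43.8, y ≈ 36.5 km.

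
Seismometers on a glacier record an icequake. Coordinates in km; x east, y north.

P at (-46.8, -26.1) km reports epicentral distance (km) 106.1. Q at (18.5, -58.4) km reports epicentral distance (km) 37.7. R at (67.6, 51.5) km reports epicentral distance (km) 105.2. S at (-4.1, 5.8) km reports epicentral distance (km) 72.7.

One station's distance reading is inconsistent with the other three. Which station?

Solve using three stations at a time. Using P, Q, R (subtract circle equations pairwise → linear system) gives (x, y) ≈ (55.8, -53.0).
Distances from that point to each station vs reported:
  P: calculated 106.1 vs reported 106.1 → residual 0.0 km
  Q: calculated 37.7 vs reported 37.7 → residual 0.0 km
  R: calculated 105.2 vs reported 105.2 → residual 0.0 km
  S: calculated 84.0 vs reported 72.7 → residual 11.3 km
P, Q, R are mutually consistent (residuals ≈ 0); S is off by 11.3 km.

S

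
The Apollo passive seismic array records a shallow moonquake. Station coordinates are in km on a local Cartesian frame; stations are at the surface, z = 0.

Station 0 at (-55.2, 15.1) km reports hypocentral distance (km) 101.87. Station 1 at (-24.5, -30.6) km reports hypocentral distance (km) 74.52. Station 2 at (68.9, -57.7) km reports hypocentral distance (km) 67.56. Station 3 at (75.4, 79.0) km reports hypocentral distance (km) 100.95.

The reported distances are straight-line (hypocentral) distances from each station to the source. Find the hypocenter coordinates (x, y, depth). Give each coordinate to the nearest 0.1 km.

(37.9, -8.3, 34.1)

Each station gives a sphere (x−x_i)² + (y−y_i)² + z² = d_i² (stations at z=0).
Subtracting the Station 0 sphere from Station 1 and Station 2: z² cancels, leaving linear equations in x and y:
61.4 x − 91.4 y = 3085.83
248.2 x − 145.6 y = 10614.59
Solving: x ≈ 37.894, y ≈ -8.306 km (keep extra digits for the depth step; rounded: 37.9, -8.3).
Then from the Station 0 sphere: z² = 101.87² − (x + 55.2)² − (y − 15.1)² with x = 37.894, y = -8.306, so z ≈ 34.105 ≈ 34.1 km.
Check against Station 3 (with the unrounded solution): distance 100.96 ≈ 100.95 km. ✓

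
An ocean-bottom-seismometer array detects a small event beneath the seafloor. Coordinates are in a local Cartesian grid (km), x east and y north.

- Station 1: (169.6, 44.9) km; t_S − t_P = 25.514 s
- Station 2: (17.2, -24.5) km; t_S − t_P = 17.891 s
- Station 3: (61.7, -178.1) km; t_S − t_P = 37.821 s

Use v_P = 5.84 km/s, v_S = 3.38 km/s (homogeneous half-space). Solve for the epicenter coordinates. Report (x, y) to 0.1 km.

-23.4 km east, 113.2 km north

Distance from S−P lag: d = Δt · v_P v_S / (v_P − v_S) = Δt · (5.84·3.38)/(5.84−3.38) ≈ 8.0241·Δt.
So d_Station 1 = 204.73, d_Station 2 = 143.56, d_Station 3 = 303.48 km.
Circle about each station: (x − 169.6)² + (y − 44.9)² = 204.73²; (x − 17.2)² + (y + 24.5)² = 143.56²; (x − 61.7)² + (y + 178.1)² = 303.48².
Subtracting pairs of circle equations eliminates x²+y² and gives linear equations (the radical axes):
-304.8 x − 138.8 y = -8579.18
-215.8 x − 446.0 y = -45439.41
Solving the 2×2 system: x ≈ -23.4, y ≈ 113.2 km.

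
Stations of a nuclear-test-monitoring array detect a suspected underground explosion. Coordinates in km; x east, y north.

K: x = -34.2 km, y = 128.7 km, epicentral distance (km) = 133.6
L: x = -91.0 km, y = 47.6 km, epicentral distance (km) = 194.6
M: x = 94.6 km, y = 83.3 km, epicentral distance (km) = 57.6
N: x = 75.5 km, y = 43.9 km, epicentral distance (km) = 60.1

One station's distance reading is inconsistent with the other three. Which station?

M

Solve using three stations at a time. Using K, L, N (subtract circle equations pairwise → linear system) gives (x, y) ≈ (96.3, 100.3).
Distances from that point to each station vs reported:
  K: calculated 133.6 vs reported 133.6 → residual 0.0 km
  L: calculated 194.6 vs reported 194.6 → residual 0.0 km
  M: calculated 17.1 vs reported 57.6 → residual 40.5 km
  N: calculated 60.1 vs reported 60.1 → residual 0.0 km
K, L, N are mutually consistent (residuals ≈ 0); M is off by 40.5 km.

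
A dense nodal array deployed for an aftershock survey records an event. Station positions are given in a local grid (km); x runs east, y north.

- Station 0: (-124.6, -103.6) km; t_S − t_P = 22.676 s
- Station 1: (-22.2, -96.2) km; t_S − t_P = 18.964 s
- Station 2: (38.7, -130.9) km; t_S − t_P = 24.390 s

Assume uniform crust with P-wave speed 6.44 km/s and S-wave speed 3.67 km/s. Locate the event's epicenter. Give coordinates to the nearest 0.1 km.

-30.4 km east, 65.4 km north

Distance from S−P lag: d = Δt · v_P v_S / (v_P − v_S) = Δt · (6.44·3.67)/(6.44−3.67) ≈ 8.5324·Δt.
So d_Station 0 = 193.48, d_Station 1 = 161.81, d_Station 2 = 208.11 km.
Circle about each station: (x + 124.6)² + (y + 103.6)² = 193.48²; (x + 22.2)² + (y + 96.2)² = 161.81²; (x − 38.7)² + (y + 130.9)² = 208.11².
Subtracting the Station 0 equation from the Station 1 and Station 2 equations removes the quadratic terms:
204.8 x + 14.8 y = -5258.81
326.6 x − 54.6 y = -13500.88
Solving the 2×2 system: x ≈ -30.4, y ≈ 65.4 km.
Check against Station 0 (with the unrounded x, y): √((x + 124.6)²+(y + 103.6)²) = 193.48 ≈ 193.48 km. ✓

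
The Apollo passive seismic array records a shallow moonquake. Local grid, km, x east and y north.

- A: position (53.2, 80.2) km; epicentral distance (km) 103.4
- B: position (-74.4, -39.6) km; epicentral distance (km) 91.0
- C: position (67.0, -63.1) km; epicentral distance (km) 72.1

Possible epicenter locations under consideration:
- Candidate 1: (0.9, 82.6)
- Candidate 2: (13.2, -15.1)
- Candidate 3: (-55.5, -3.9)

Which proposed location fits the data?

For each candidate, compare |candidate − station| to the reported distance:
Candidate 1: residuals A 51.0, B 52.5, C 87.9 → max 87.9 km
Candidate 2: residuals A 0.0, B 0.0, C 0.0 → max 0.0 km
Candidate 3: residuals A 34.0, B 50.6, C 64.0 → max 64.0 km
Only Candidate 2 has all residuals ≈ 0.

Candidate 2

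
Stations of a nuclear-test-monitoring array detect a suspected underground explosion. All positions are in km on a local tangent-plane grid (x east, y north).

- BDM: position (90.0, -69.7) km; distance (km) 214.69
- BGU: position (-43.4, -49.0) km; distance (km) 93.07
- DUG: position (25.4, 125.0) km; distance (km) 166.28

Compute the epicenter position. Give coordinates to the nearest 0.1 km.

Circle about each station: (x − 90.0)² + (y + 69.7)² = 214.69²; (x + 43.4)² + (y + 49.0)² = 93.07²; (x − 25.4)² + (y − 125.0)² = 166.28².
Subtracting pairs of circle equations eliminates x²+y² and gives linear equations (the radical axes):
-266.8 x + 41.4 y = 28756.24
-129.2 x + 389.4 y = 21754.83
Solving the 2×2 system: x ≈ -104.5, y ≈ 21.2 km.

x ≈ -104.5 km, y ≈ 21.2 km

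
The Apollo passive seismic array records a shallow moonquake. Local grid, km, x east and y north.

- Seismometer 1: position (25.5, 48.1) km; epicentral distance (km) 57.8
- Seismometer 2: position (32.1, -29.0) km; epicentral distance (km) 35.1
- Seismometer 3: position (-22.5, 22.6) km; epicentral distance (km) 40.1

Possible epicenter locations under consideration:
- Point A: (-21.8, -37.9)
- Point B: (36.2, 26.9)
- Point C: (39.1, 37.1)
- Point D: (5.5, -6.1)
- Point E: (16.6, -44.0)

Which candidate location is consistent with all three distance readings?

Point D

For each candidate, compare |candidate − station| to the reported distance:
Point A: residuals Seismometer 1 40.3, Seismometer 2 19.5, Seismometer 3 20.4 → max 40.3 km
Point B: residuals Seismometer 1 34.1, Seismometer 2 21.0, Seismometer 3 18.8 → max 34.1 km
Point C: residuals Seismometer 1 40.3, Seismometer 2 31.4, Seismometer 3 23.2 → max 40.3 km
Point D: residuals Seismometer 1 0.0, Seismometer 2 0.0, Seismometer 3 0.0 → max 0.0 km
Point E: residuals Seismometer 1 34.7, Seismometer 2 13.5, Seismometer 3 37.1 → max 37.1 km
Only Point D has all residuals ≈ 0.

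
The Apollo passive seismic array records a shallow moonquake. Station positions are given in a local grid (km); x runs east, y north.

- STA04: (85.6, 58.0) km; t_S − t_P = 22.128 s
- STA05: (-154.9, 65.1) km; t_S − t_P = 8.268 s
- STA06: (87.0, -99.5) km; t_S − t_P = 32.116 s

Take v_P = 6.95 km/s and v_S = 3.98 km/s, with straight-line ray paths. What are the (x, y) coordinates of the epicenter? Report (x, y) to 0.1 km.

Distance from S−P lag: d = Δt · v_P v_S / (v_P − v_S) = Δt · (6.95·3.98)/(6.95−3.98) ≈ 9.3135·Δt.
So d_STA04 = 206.09, d_STA05 = 77.00, d_STA06 = 299.11 km.
Circle about each station: (x − 85.6)² + (y − 58.0)² = 206.09²; (x + 154.9)² + (y − 65.1)² = 77.00²; (x − 87.0)² + (y + 99.5)² = 299.11².
Subtracting the STA04 equation from the STA05 and STA06 equations removes the quadratic terms:
-481.0 x + 14.2 y = 54084.75
2.8 x − 315.0 y = -40215.81
Solving the 2×2 system: x ≈ -108.7, y ≈ 126.7 km.

-108.7 km east, 126.7 km north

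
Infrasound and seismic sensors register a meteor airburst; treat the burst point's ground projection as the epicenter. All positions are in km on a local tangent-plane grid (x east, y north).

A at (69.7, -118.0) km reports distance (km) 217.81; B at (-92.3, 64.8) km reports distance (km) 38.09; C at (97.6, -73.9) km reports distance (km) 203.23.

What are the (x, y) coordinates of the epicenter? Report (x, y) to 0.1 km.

Circle about each station: (x − 69.7)² + (y + 118.0)² = 217.81²; (x + 92.3)² + (y − 64.8)² = 38.09²; (x − 97.6)² + (y + 73.9)² = 203.23².
Subtracting pairs of circle equations eliminates x²+y² and gives linear equations (the radical axes):
-324.0 x + 365.6 y = 39926.59
55.8 x + 88.2 y = 2343.64
Solving the 2×2 system: x ≈ -54.4, y ≈ 61.0 km.
Check against A (with the unrounded x, y): √((x − 69.7)²+(y + 118.0)²) = 217.81 ≈ 217.81 km. ✓

-54.4 km east, 61.0 km north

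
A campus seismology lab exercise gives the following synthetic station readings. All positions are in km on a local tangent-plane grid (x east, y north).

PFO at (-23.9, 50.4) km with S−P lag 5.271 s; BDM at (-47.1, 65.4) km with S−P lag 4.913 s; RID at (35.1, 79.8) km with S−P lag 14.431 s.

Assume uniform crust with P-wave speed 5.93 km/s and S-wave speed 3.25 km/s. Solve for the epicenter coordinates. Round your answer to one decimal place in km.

Distance from S−P lag: d = Δt · v_P v_S / (v_P − v_S) = Δt · (5.93·3.25)/(5.93−3.25) ≈ 7.1912·Δt.
So d_PFO = 37.90, d_BDM = 35.33, d_RID = 103.78 km.
Circle about each station: (x + 23.9)² + (y − 50.4)² = 37.90²; (x + 47.1)² + (y − 65.4)² = 35.33²; (x − 35.1)² + (y − 79.8)² = 103.78².
Subtracting pairs of circle equations eliminates x²+y² and gives linear equations (the radical axes):
-46.4 x + 30.0 y = 3572.40
118.0 x + 58.8 y = -4845.20
Solving the 2×2 system: x ≈ -56.7, y ≈ 31.4 km.

-56.7 km east, 31.4 km north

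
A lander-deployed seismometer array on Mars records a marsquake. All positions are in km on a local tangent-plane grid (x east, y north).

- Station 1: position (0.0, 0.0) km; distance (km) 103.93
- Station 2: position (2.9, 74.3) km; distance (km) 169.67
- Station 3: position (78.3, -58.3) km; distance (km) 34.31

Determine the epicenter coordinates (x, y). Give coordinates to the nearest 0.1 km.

58.2 km east, -86.1 km north

Circle about each station: x² + y² = 103.93²; (x − 2.9)² + (y − 74.3)² = 169.67²; (x − 78.3)² + (y + 58.3)² = 34.31².
Subtracting pairs of circle equations eliminates x²+y² and gives linear equations (the radical axes):
5.8 x + 148.6 y = -12457.56
156.6 x − 116.6 y = 19154.05
Solving the 2×2 system: x ≈ 58.2, y ≈ -86.1 km.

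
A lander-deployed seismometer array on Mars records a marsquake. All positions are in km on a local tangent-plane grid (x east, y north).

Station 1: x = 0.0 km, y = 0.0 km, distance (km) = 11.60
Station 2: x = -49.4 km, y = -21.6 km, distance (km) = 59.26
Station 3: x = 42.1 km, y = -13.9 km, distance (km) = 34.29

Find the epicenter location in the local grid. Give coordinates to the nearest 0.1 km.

x ≈ 8.3 km, y ≈ -8.1 km

Circle about each station: x² + y² = 11.60²; (x + 49.4)² + (y + 21.6)² = 59.26²; (x − 42.1)² + (y + 13.9)² = 34.29².
Subtracting pairs of circle equations eliminates x²+y² and gives linear equations (the radical axes):
-98.8 x − 43.2 y = -470.27
84.2 x − 27.8 y = 924.38
Solving the 2×2 system: x ≈ 8.3, y ≈ -8.1 km.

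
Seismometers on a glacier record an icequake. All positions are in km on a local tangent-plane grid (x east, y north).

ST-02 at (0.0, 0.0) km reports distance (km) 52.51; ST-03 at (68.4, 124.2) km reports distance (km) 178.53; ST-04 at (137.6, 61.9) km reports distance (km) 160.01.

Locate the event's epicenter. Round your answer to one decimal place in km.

(21.3, -48.0)

Circle about each station: x² + y² = 52.51²; (x − 68.4)² + (y − 124.2)² = 178.53²; (x − 137.6)² + (y − 61.9)² = 160.01².
Subtracting the ST-02 equation from the ST-03 and ST-04 equations removes the quadratic terms:
136.8 x + 248.4 y = -9011.46
275.2 x + 123.8 y = -80.53
Solving the 2×2 system: x ≈ 21.3, y ≈ -48.0 km.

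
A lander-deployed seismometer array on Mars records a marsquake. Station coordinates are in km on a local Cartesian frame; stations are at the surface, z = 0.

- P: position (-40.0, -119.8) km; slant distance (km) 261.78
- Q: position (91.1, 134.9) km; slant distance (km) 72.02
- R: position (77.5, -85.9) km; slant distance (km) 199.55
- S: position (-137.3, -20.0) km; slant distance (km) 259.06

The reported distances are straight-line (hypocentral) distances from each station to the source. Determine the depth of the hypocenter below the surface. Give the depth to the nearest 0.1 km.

Each station gives a sphere (x−x_i)² + (y−y_i)² + z² = d_i² (stations at z=0).
Subtracting the P sphere from Q and R: z² cancels, leaving linear equations in x and y:
262.2 x + 509.4 y = 73887.07
235.0 x + 67.8 y = 26141.59
Solving: x ≈ 81.495, y ≈ 103.100 km (keep extra digits for the depth step; rounded: 81.5, 103.1).
Then from the P sphere: z² = 261.78² − (x + 40.0)² − (y + 119.8)² with x = 81.495, y = 103.100, so z ≈ 63.901 ≈ 63.9 km.

depth ≈ 63.9 km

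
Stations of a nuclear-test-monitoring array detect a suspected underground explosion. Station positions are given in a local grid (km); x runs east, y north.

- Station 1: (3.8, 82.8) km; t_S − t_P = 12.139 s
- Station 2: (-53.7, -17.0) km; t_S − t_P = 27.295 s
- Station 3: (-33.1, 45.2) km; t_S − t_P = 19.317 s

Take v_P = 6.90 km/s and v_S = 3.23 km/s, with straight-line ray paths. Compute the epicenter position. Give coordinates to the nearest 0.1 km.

x ≈ 77.5 km, y ≈ 84.3 km

Distance from S−P lag: d = Δt · v_P v_S / (v_P − v_S) = Δt · (6.90·3.23)/(6.90−3.23) ≈ 6.0728·Δt.
So d_Station 1 = 73.72, d_Station 2 = 165.76, d_Station 3 = 117.31 km.
Circle about each station: (x − 3.8)² + (y − 82.8)² = 73.72²; (x + 53.7)² + (y + 17.0)² = 165.76²; (x + 33.1)² + (y − 45.2)² = 117.31².
Subtracting the Station 1 equation from the Station 2 and Station 3 equations removes the quadratic terms:
-115.0 x − 199.6 y = -25739.33
-73.8 x − 75.2 y = -12058.63
Solving the 2×2 system: x ≈ 77.5, y ≈ 84.3 km.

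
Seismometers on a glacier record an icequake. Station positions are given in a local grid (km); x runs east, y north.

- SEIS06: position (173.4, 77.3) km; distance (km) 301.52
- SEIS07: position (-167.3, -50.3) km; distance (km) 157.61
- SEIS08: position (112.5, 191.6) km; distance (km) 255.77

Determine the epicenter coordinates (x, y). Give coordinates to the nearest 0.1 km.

(-127.1, 102.1)

Circle about each station: (x − 173.4)² + (y − 77.3)² = 301.52²; (x + 167.3)² + (y + 50.3)² = 157.61²; (x − 112.5)² + (y − 191.6)² = 255.77².
Subtracting pairs of circle equations eliminates x²+y² and gives linear equations (the radical axes):
-681.4 x − 255.2 y = 60549.93
-121.8 x + 228.6 y = 38819.98
Solving the 2×2 system: x ≈ -127.1, y ≈ 102.1 km.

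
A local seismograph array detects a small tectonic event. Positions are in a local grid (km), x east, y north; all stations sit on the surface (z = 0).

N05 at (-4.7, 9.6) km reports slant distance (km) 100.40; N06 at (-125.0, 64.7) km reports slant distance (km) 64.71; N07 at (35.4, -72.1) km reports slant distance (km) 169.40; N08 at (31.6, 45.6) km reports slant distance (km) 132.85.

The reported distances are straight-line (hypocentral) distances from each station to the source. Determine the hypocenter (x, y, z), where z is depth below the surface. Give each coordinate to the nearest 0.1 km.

x ≈ -92.8 km, y ≈ 29.6 km, depth ≈ 43.8 km

Each station gives a sphere (x−x_i)² + (y−y_i)² + z² = d_i² (stations at z=0).
Subtracting the N05 sphere from N06 and N07: z² cancels, leaving linear equations in x and y:
-240.6 x + 110.2 y = 25589.62
80.2 x − 163.4 y = -12278.88
Solving: x ≈ -92.801, y ≈ 29.597 km (keep extra digits for the depth step; rounded: -92.8, 29.6).
Then from the N05 sphere: z² = 100.40² − (x + 4.7)² − (y − 9.6)² with x = -92.801, y = 29.597, so z ≈ 43.801 ≈ 43.8 km.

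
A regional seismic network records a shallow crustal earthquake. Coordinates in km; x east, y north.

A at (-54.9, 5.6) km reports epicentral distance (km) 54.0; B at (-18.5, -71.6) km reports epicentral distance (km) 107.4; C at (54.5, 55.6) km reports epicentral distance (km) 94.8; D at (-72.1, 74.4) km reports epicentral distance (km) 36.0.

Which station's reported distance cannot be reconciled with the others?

B

Solve using three stations at a time. Using A, C, D (subtract circle equations pairwise → linear system) gives (x, y) ≈ (-40.3, 57.6).
Distances from that point to each station vs reported:
  A: calculated 54.0 vs reported 54.0 → residual 0.0 km
  B: calculated 131.0 vs reported 107.4 → residual 23.6 km
  C: calculated 94.8 vs reported 94.8 → residual 0.0 km
  D: calculated 36.0 vs reported 36.0 → residual 0.0 km
A, C, D are mutually consistent (residuals ≈ 0); B is off by 23.6 km.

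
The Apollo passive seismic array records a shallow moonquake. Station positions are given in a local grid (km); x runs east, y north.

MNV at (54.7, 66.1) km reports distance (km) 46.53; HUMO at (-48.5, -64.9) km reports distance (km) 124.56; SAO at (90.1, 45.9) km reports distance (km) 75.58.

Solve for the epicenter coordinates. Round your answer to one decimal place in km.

x ≈ 14.6 km, y ≈ 42.5 km

Circle about each station: (x − 54.7)² + (y − 66.1)² = 46.53²; (x + 48.5)² + (y + 64.9)² = 124.56²; (x − 90.1)² + (y − 45.9)² = 75.58².
Subtracting the MNV equation from the HUMO and SAO equations removes the quadratic terms:
-206.4 x − 262.0 y = -14147.19
70.8 x − 40.4 y = -683.78
Solving the 2×2 system: x ≈ 14.6, y ≈ 42.5 km.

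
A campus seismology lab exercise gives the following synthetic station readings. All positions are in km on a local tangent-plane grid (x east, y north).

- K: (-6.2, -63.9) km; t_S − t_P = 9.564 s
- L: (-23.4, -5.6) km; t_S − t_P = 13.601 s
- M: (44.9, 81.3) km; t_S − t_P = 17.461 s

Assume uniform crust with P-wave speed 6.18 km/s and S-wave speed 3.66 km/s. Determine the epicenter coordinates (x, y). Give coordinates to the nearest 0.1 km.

Distance from S−P lag: d = Δt · v_P v_S / (v_P − v_S) = Δt · (6.18·3.66)/(6.18−3.66) ≈ 8.9757·Δt.
So d_K = 85.84, d_L = 122.08, d_M = 156.72 km.
Circle about each station: (x + 6.2)² + (y + 63.9)² = 85.84²; (x + 23.4)² + (y + 5.6)² = 122.08²; (x − 44.9)² + (y − 81.3)² = 156.72².
Subtracting pairs of circle equations eliminates x²+y² and gives linear equations (the radical axes):
-34.4 x + 116.6 y = -11077.75
102.2 x + 290.4 y = -12688.60
Solving the 2×2 system: x ≈ 79.3, y ≈ -71.6 km.

79.3 km east, -71.6 km north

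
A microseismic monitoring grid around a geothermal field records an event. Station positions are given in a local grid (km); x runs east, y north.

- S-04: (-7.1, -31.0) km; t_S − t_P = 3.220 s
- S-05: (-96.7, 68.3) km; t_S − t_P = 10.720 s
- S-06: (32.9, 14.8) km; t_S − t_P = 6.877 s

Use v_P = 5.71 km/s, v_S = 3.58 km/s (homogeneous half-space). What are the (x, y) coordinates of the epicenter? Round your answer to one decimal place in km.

Distance from S−P lag: d = Δt · v_P v_S / (v_P − v_S) = Δt · (5.71·3.58)/(5.71−3.58) ≈ 9.5971·Δt.
So d_S-04 = 30.90, d_S-05 = 102.88, d_S-06 = 66.00 km.
Circle about each station: (x + 7.1)² + (y + 31.0)² = 30.90²; (x + 96.7)² + (y − 68.3)² = 102.88²; (x − 32.9)² + (y − 14.8)² = 66.00².
Subtracting the S-04 equation from the S-05 and S-06 equations removes the quadratic terms:
-179.2 x + 198.6 y = 3374.89
80.0 x + 91.6 y = -3111.15
Solving the 2×2 system: x ≈ -28.7, y ≈ -8.9 km.

(-28.7, -8.9)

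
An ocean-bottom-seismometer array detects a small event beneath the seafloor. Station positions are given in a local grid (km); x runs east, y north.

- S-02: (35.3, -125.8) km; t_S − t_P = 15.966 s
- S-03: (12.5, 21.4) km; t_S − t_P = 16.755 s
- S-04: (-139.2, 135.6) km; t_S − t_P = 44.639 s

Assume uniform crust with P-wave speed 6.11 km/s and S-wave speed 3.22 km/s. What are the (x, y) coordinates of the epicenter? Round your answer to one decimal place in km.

(106.3, -43.5)

Distance from S−P lag: d = Δt · v_P v_S / (v_P − v_S) = Δt · (6.11·3.22)/(6.11−3.22) ≈ 6.8077·Δt.
So d_S-02 = 108.69, d_S-03 = 114.06, d_S-04 = 303.89 km.
Circle about each station: (x − 35.3)² + (y + 125.8)² = 108.69²; (x − 12.5)² + (y − 21.4)² = 114.06²; (x + 139.2)² + (y − 135.6)² = 303.89².
Subtracting the S-02 equation from the S-03 and S-04 equations removes the quadratic terms:
-45.6 x + 294.4 y = -17653.69
-349.0 x + 522.8 y = -59843.35
Solving the 2×2 system: x ≈ 106.3, y ≈ -43.5 km.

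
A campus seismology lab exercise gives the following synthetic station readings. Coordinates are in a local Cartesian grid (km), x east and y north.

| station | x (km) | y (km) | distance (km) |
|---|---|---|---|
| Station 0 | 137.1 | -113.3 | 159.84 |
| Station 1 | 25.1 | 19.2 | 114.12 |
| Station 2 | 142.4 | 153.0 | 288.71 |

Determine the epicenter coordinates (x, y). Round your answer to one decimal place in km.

Circle about each station: (x − 137.1)² + (y + 113.3)² = 159.84²; (x − 25.1)² + (y − 19.2)² = 114.12²; (x − 142.4)² + (y − 153.0)² = 288.71².
Subtracting the Station 0 equation from the Station 1 and Station 2 equations removes the quadratic terms:
-224.0 x + 265.0 y = -18109.20
10.6 x + 532.6 y = -45751.18
Solving the 2×2 system: x ≈ -20.3, y ≈ -85.5 km.
Check against Station 0 (with the unrounded x, y): √((x − 137.1)²+(y + 113.3)²) = 159.84 ≈ 159.84 km. ✓

-20.3 km east, -85.5 km north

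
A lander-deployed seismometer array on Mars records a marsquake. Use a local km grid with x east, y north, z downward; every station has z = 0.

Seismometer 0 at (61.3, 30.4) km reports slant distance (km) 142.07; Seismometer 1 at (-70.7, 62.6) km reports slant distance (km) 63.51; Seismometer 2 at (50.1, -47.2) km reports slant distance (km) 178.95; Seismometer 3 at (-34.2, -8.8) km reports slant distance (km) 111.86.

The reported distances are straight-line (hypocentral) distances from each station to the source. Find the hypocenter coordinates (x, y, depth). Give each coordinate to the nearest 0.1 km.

Each station gives a sphere (x−x_i)² + (y−y_i)² + z² = d_i² (stations at z=0).
Subtracting the Seismometer 0 sphere from Seismometer 1 and Seismometer 2: z² cancels, leaving linear equations in x and y:
-264.0 x + 64.4 y = 20385.76
-22.4 x − 155.2 y = -11783.22
Solving: x ≈ -56.702, y ≈ 84.107 km (keep extra digits for the depth step; rounded: -56.7, 84.1).
Then from the Seismometer 0 sphere: z² = 142.07² − (x − 61.3)² − (y − 30.4)² with x = -56.702, y = 84.107, so z ≈ 58.095 ≈ 58.1 km.

(-56.7, 84.1, 58.1)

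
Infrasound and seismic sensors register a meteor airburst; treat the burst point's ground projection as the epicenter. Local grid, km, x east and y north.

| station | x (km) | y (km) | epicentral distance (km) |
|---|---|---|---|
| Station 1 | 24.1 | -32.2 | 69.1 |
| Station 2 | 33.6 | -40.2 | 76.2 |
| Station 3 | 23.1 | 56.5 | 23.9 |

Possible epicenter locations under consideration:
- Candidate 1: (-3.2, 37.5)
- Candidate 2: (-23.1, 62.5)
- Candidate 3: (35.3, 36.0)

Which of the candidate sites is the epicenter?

Candidate 3

For each candidate, compare |candidate − station| to the reported distance:
Candidate 1: residuals Station 1 5.8, Station 2 9.8, Station 3 8.5 → max 9.8 km
Candidate 2: residuals Station 1 36.7, Station 2 41.1, Station 3 22.7 → max 41.1 km
Candidate 3: residuals Station 1 0.0, Station 2 0.0, Station 3 0.0 → max 0.0 km
Only Candidate 3 has all residuals ≈ 0.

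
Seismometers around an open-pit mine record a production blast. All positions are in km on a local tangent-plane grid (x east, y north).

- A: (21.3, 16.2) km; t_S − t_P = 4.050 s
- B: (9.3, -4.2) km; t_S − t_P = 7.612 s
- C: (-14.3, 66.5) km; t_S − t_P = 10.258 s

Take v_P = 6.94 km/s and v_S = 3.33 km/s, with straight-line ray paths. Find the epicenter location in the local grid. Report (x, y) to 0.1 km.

x ≈ 41.7 km, y ≈ 32.2 km

Distance from S−P lag: d = Δt · v_P v_S / (v_P − v_S) = Δt · (6.94·3.33)/(6.94−3.33) ≈ 6.4017·Δt.
So d_A = 25.93, d_B = 48.73, d_C = 65.67 km.
Circle about each station: (x − 21.3)² + (y − 16.2)² = 25.93²; (x − 9.3)² + (y + 4.2)² = 48.73²; (x + 14.3)² + (y − 66.5)² = 65.67².
Subtracting pairs of circle equations eliminates x²+y² and gives linear equations (the radical axes):
-24.0 x − 40.8 y = -2314.25
-71.2 x + 100.6 y = 270.43
Solving the 2×2 system: x ≈ 41.7, y ≈ 32.2 km.
Check against A (with the unrounded x, y): √((x − 21.3)²+(y − 16.2)²) = 25.92 ≈ 25.93 km. ✓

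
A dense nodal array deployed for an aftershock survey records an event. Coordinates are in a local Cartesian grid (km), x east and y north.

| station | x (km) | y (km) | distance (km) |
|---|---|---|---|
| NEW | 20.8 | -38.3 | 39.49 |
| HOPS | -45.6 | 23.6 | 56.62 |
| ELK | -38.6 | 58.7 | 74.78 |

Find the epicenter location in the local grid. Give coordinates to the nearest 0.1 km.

4.8 km east, -2.2 km north

Circle about each station: (x − 20.8)² + (y + 38.3)² = 39.49²; (x + 45.6)² + (y − 23.6)² = 56.62²; (x + 38.6)² + (y − 58.7)² = 74.78².
Subtracting the NEW equation from the HOPS and ELK equations removes the quadratic terms:
-132.8 x + 123.8 y = -909.57
-118.8 x + 194.0 y = -996.47
Solving the 2×2 system: x ≈ 4.8, y ≈ -2.2 km.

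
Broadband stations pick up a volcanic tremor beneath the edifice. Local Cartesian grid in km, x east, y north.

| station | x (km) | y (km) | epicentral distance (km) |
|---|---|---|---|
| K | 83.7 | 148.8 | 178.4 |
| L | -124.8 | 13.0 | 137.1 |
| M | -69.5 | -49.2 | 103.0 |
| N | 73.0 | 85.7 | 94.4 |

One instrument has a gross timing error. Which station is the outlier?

K

Solve using three stations at a time. Using L, M, N (subtract circle equations pairwise → linear system) gives (x, y) ≈ (12.3, 13.4).
Distances from that point to each station vs reported:
  K: calculated 153.1 vs reported 178.4 → residual 25.3 km
  L: calculated 137.1 vs reported 137.1 → residual 0.0 km
  M: calculated 103.0 vs reported 103.0 → residual 0.0 km
  N: calculated 94.4 vs reported 94.4 → residual 0.0 km
L, M, N are mutually consistent (residuals ≈ 0); K is off by 25.3 km.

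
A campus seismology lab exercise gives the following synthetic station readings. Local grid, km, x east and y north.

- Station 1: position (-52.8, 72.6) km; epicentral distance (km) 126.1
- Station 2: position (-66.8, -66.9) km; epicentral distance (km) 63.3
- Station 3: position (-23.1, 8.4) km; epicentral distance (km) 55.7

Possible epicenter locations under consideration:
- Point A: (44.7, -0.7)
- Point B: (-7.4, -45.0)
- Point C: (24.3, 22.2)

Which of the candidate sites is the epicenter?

For each candidate, compare |candidate − station| to the reported distance:
Point A: residuals Station 1 4.1, Station 2 66.4, Station 3 12.7 → max 66.4 km
Point B: residuals Station 1 0.0, Station 2 0.0, Station 3 0.0 → max 0.0 km
Point C: residuals Station 1 34.0, Station 2 64.1, Station 3 6.3 → max 64.1 km
Only Point B has all residuals ≈ 0.

Point B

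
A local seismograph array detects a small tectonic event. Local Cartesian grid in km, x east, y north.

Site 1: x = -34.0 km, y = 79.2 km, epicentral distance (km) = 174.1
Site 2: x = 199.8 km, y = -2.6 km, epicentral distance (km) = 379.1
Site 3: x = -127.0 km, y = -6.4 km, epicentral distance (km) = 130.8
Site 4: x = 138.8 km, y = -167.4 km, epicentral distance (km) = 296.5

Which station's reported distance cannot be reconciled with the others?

Site 1

Solve using three stations at a time. Using Site 2, Site 3, Site 4 (subtract circle equations pairwise → linear system) gives (x, y) ≈ (-155.8, -134.0).
Distances from that point to each station vs reported:
  Site 1: calculated 245.5 vs reported 174.1 → residual 71.4 km
  Site 2: calculated 379.1 vs reported 379.1 → residual 0.0 km
  Site 3: calculated 130.8 vs reported 130.8 → residual 0.0 km
  Site 4: calculated 296.5 vs reported 296.5 → residual 0.0 km
Site 2, Site 3, Site 4 are mutually consistent (residuals ≈ 0); Site 1 is off by 71.4 km.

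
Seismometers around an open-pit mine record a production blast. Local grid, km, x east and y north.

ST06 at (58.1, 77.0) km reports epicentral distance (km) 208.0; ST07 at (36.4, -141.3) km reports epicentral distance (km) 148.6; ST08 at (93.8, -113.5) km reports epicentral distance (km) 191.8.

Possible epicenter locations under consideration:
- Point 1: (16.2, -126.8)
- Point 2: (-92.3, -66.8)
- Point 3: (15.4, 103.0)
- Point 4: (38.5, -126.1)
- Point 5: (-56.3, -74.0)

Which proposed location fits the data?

Point 2

For each candidate, compare |candidate − station| to the reported distance:
Point 1: residuals ST06 0.1, ST07 123.7, ST08 113.1 → max 123.7 km
Point 2: residuals ST06 0.1, ST07 0.1, ST08 0.1 → max 0.1 km
Point 3: residuals ST06 158.0, ST07 96.6, ST08 38.5 → max 158.0 km
Point 4: residuals ST06 4.0, ST07 133.3, ST08 135.1 → max 135.1 km
Point 5: residuals ST06 18.6, ST07 34.0, ST08 36.6 → max 36.6 km
Only Point 2 has all residuals ≈ 0.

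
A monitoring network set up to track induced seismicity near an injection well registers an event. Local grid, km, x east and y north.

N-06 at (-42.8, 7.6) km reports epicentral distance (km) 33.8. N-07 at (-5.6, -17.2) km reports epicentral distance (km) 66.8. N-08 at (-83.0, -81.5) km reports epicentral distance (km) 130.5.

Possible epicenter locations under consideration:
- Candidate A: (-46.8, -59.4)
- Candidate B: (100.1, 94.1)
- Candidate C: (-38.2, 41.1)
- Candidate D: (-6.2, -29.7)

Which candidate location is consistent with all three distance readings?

Candidate C

For each candidate, compare |candidate − station| to the reported distance:
Candidate A: residuals N-06 33.3, N-07 7.8, N-08 88.1 → max 88.1 km
Candidate B: residuals N-06 133.2, N-07 86.7, N-08 123.2 → max 133.2 km
Candidate C: residuals N-06 0.0, N-07 0.0, N-08 0.0 → max 0.0 km
Candidate D: residuals N-06 18.5, N-07 54.3, N-08 37.9 → max 54.3 km
Only Candidate C has all residuals ≈ 0.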